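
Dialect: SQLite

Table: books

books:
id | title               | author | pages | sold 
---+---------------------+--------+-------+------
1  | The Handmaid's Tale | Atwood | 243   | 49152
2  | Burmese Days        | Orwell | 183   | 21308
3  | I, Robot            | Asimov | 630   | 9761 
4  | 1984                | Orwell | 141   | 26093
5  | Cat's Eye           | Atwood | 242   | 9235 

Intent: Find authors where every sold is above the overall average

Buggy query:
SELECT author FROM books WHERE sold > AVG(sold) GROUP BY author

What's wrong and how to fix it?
Bug: WHERE evaluates per row before aggregation, so AVG() is unavailable

Fix: Use a subquery for AVG and a HAVING MIN(...) filter so the condition holds for every row in the group

Corrected query:
SELECT author FROM books GROUP BY author HAVING MIN(sold) > (SELECT AVG(sold) FROM books)

Result:
(no rows)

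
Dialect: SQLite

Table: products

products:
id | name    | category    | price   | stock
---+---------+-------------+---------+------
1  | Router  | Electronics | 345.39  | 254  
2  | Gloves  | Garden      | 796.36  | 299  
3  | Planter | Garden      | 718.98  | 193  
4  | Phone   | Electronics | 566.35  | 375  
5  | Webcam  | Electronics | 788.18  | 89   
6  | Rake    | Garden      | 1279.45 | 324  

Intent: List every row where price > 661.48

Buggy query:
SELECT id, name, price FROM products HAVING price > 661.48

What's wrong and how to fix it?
Bug: This is a non-aggregate query (no GROUP BY, no aggregates), so in SQLite the HAVING clause is invalid here; a row-level condition belongs in WHERE

Fix: Replace HAVING with WHERE since the condition applies to individual rows

Corrected query:
SELECT id, name, price FROM products WHERE price > 661.48

Result:
id | name    | price  
---+---------+--------
2  | Gloves  | 796.36 
3  | Planter | 718.98 
5  | Webcam  | 788.18 
6  | Rake    | 1279.45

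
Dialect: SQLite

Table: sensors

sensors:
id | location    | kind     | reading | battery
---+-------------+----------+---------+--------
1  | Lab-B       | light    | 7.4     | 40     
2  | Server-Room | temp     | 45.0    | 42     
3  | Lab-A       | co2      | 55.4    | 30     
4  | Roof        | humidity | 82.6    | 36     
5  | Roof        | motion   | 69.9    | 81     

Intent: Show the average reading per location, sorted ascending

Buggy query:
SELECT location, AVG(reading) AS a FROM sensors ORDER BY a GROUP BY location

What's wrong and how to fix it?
Bug: ORDER BY appears before GROUP BY; SQL clause order requires GROUP BY first

Fix: Move ORDER BY to the end, after GROUP BY

Corrected query:
SELECT location, AVG(reading) AS a FROM sensors GROUP BY location ORDER BY a

Result:
location    | a    
------------+------
Lab-B       | 7.4  
Server-Room | 45   
Lab-A       | 55.4 
Roof        | 76.25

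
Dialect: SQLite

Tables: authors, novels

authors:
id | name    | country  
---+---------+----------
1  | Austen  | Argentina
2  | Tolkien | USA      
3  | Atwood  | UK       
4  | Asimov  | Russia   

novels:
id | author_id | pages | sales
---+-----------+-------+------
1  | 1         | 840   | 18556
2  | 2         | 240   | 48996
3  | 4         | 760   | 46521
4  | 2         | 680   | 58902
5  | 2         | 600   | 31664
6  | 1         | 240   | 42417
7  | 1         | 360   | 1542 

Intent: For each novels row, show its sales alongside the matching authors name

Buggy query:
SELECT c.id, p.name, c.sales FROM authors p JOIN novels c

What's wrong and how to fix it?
Bug: Missing join condition: each novels row is matched to all authors rows instead of just its own

Fix: Specify the join condition linking the foreign key to the parent id

Corrected query:
SELECT c.id, p.name, c.sales FROM authors p JOIN novels c ON c.author_id = p.id

Result:
id | name    | sales
---+---------+------
1  | Austen  | 18556
2  | Tolkien | 48996
3  | Asimov  | 46521
4  | Tolkien | 58902
5  | Tolkien | 31664
6  | Austen  | 42417
7  | Austen  | 1542 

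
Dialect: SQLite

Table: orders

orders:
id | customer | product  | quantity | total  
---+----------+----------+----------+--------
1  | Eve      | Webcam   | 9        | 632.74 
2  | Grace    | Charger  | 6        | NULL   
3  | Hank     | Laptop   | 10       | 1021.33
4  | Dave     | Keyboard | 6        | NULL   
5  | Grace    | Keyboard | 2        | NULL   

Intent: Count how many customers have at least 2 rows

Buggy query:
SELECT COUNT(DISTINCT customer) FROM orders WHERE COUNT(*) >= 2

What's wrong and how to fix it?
Bug: COUNT(*) cannot appear in WHERE; the per-group count doesn't exist yet

Fix: Group first with HAVING COUNT(*) >= 2, then COUNT the resulting groups

Corrected query:
SELECT COUNT(*) FROM (SELECT customer FROM orders GROUP BY customer HAVING COUNT(*) >= 2)

Result:
COUNT(*)
--------
1       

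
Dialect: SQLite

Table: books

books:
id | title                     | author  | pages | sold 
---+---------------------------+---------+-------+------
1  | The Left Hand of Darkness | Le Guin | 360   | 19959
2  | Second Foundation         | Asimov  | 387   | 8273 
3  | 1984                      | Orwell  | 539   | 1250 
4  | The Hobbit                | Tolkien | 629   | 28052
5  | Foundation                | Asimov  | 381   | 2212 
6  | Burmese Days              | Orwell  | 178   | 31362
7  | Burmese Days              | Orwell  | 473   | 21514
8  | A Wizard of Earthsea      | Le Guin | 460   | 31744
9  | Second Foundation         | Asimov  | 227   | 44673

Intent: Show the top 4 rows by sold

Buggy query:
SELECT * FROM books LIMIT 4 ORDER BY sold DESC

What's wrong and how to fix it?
Bug: ORDER BY cannot follow LIMIT; LIMIT is the final clause

Fix: Sort with ORDER BY, then apply LIMIT

Corrected query:
SELECT * FROM books ORDER BY sold DESC LIMIT 4

Result:
id | title                | author  | pages | sold 
---+----------------------+---------+-------+------
9  | Second Foundation    | Asimov  | 227   | 44673
8  | A Wizard of Earthsea | Le Guin | 460   | 31744
6  | Burmese Days         | Orwell  | 178   | 31362
4  | The Hobbit           | Tolkien | 629   | 28052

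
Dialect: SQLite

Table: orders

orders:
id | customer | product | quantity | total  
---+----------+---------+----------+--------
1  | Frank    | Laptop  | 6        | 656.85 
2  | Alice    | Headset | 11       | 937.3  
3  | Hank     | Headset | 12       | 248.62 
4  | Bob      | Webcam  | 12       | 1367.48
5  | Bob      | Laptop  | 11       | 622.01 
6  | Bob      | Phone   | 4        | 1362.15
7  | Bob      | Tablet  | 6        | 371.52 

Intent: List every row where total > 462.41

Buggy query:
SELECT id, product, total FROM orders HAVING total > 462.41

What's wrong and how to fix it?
Bug: HAVING filters the output of aggregation, but this query has no GROUP BY and no aggregate functions, so SQLite rejects it (HAVING clause on a non-aggregate query); the condition here is per row

Fix: Replace HAVING with WHERE since the condition applies to individual rows

Corrected query:
SELECT id, product, total FROM orders WHERE total > 462.41

Result:
id | product | total  
---+---------+--------
1  | Laptop  | 656.85 
2  | Headset | 937.3  
4  | Webcam  | 1367.48
5  | Laptop  | 622.01 
6  | Phone   | 1362.15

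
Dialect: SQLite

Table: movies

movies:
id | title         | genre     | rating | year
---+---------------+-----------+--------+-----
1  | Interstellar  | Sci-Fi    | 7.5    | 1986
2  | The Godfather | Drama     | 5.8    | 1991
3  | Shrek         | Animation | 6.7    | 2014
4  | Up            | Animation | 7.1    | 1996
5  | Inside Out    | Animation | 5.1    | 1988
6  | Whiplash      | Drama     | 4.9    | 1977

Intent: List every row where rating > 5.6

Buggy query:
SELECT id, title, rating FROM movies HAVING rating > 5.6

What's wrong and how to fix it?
Bug: HAVING filters the output of aggregation, but this query has no GROUP BY and no aggregate functions, so SQLite rejects it (HAVING clause on a non-aggregate query); the condition here is per row

Fix: Use WHERE for row-level filtering

Corrected query:
SELECT id, title, rating FROM movies WHERE rating > 5.6

Result:
id | title         | rating
---+---------------+-------
1  | Interstellar  | 7.5   
2  | The Godfather | 5.8   
3  | Shrek         | 6.7   
4  | Up            | 7.1   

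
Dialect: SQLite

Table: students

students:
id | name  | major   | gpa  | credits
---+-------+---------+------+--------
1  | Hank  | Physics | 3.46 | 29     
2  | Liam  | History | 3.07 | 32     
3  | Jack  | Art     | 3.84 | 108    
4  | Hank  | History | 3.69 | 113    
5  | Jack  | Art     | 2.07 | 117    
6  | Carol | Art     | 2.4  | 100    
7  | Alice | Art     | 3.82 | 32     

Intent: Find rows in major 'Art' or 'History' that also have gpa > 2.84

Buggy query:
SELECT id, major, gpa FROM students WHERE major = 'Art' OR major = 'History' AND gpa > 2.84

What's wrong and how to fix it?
Bug: AND binds tighter than OR, so this parses as major = 'Art' OR (major = 'History' AND gpa > 2.84)

Fix: Group the OR with parentheses (or use IN), then AND the threshold

Corrected query:
SELECT id, major, gpa FROM students WHERE (major = 'Art' OR major = 'History') AND gpa > 2.84

Result:
id | major   | gpa 
---+---------+-----
2  | History | 3.07
3  | Art     | 3.84
4  | History | 3.69
7  | Art     | 3.82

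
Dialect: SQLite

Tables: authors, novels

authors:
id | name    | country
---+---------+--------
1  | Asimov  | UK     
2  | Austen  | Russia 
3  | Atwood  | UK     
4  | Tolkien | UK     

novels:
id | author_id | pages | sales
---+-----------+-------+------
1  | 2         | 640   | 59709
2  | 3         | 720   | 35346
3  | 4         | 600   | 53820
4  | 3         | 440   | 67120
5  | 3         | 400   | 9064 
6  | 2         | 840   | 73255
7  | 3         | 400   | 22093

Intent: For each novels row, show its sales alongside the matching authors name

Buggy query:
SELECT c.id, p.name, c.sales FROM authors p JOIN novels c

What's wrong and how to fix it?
Bug: JOIN with no ON clause produces a cartesian product; every novels row pairs with every authors row

Fix: Add ON c.author_id = p.id to the JOIN

Corrected query:
SELECT c.id, p.name, c.sales FROM authors p JOIN novels c ON c.author_id = p.id

Result:
id | name    | sales
---+---------+------
1  | Austen  | 59709
2  | Atwood  | 35346
3  | Tolkien | 53820
4  | Atwood  | 67120
5  | Atwood  | 9064 
6  | Austen  | 73255
7  | Atwood  | 22093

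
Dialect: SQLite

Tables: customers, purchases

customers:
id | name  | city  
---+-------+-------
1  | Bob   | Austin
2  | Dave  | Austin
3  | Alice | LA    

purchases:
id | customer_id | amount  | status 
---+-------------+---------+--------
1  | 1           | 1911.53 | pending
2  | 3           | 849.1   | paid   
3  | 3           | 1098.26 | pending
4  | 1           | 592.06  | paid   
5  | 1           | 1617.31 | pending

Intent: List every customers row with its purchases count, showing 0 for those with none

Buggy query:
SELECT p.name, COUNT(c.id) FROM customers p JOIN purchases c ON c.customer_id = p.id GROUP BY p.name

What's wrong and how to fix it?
Bug: INNER JOIN drops customers rows that have no matching purchases rows

Fix: Use LEFT JOIN so parents without children still appear (COUNT(c.id) gives 0)

Corrected query:
SELECT p.name, COUNT(c.id) FROM customers p LEFT JOIN purchases c ON c.customer_id = p.id GROUP BY p.name

Result:
name  | COUNT(c.id)
------+------------
Alice | 2          
Bob   | 3          
Dave  | 0          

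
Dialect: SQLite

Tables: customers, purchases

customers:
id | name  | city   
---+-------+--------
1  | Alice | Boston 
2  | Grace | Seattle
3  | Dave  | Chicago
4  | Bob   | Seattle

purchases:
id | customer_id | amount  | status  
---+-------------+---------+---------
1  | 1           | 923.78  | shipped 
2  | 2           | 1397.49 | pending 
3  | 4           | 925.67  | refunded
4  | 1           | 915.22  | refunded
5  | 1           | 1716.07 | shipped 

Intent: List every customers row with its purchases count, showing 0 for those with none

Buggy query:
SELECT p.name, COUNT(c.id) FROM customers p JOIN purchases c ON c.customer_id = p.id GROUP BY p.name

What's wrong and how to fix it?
Bug: INNER JOIN drops customers rows that have no matching purchases rows

Fix: Switch to LEFT JOIN to retain unmatched parent rows

Corrected query:
SELECT p.name, COUNT(c.id) FROM customers p LEFT JOIN purchases c ON c.customer_id = p.id GROUP BY p.name

Result:
name  | COUNT(c.id)
------+------------
Alice | 3          
Bob   | 1          
Dave  | 0          
Grace | 1          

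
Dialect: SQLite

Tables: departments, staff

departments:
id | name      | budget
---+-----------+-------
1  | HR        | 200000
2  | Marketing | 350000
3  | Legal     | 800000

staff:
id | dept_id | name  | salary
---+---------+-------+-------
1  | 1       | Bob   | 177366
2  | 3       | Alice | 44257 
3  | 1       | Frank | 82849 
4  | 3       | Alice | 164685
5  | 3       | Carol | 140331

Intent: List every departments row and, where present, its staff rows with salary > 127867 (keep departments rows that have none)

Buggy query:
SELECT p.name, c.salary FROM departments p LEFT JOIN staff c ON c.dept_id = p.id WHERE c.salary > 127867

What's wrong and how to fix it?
Bug: A WHERE condition on the right-hand table after LEFT JOIN drops unmatched parents

Fix: Put 'c.salary > 127867' in the JOIN's ON clause instead of WHERE

Corrected query:
SELECT p.name, c.salary FROM departments p LEFT JOIN staff c ON c.dept_id = p.id AND c.salary > 127867

Result:
name      | salary
----------+-------
HR        | 177366
Marketing | NULL  
Legal     | 140331
Legal     | 164685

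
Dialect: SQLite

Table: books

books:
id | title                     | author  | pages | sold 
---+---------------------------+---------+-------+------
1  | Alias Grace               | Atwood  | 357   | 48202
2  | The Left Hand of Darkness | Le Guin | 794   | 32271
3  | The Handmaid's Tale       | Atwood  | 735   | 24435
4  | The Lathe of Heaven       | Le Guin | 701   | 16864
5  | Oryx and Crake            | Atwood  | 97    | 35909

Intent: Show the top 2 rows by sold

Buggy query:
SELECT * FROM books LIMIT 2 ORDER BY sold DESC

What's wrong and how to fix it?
Bug: ORDER BY cannot follow LIMIT; LIMIT is the final clause

Fix: Swap the clauses: ORDER BY first, then LIMIT

Corrected query:
SELECT * FROM books ORDER BY sold DESC LIMIT 2

Result:
id | title          | author | pages | sold 
---+----------------+--------+-------+------
1  | Alias Grace    | Atwood | 357   | 48202
5  | Oryx and Crake | Atwood | 97    | 35909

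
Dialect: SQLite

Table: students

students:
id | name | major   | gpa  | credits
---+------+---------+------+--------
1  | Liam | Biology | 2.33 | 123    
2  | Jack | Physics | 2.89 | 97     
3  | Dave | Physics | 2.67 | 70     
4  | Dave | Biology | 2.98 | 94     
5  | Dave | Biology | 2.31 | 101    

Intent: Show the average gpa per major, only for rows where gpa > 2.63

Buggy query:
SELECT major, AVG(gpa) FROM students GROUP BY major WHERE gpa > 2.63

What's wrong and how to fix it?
Bug: Row-level WHERE must come before GROUP BY in the clause order

Fix: Move the WHERE clause before GROUP BY

Corrected query:
SELECT major, AVG(gpa) FROM students WHERE gpa > 2.63 GROUP BY major

Result:
major   | AVG(gpa)
--------+---------
Biology | 2.98    
Physics | 2.78    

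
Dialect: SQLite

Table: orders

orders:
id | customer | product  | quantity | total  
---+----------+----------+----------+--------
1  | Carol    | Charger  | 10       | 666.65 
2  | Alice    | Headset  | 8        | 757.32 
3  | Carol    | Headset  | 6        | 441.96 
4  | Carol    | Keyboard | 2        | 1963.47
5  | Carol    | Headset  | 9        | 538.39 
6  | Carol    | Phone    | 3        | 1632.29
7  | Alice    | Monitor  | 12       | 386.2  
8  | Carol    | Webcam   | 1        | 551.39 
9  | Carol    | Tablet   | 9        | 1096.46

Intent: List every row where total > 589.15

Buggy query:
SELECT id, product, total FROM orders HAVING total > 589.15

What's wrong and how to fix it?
Bug: HAVING filters the output of aggregation, but this query has no GROUP BY and no aggregate functions, so SQLite rejects it (HAVING clause on a non-aggregate query); the condition here is per row

Fix: Replace HAVING with WHERE since the condition applies to individual rows

Corrected query:
SELECT id, product, total FROM orders WHERE total > 589.15

Result:
id | product  | total  
---+----------+--------
1  | Charger  | 666.65 
2  | Headset  | 757.32 
4  | Keyboard | 1963.47
6  | Phone    | 1632.29
9  | Tablet   | 1096.46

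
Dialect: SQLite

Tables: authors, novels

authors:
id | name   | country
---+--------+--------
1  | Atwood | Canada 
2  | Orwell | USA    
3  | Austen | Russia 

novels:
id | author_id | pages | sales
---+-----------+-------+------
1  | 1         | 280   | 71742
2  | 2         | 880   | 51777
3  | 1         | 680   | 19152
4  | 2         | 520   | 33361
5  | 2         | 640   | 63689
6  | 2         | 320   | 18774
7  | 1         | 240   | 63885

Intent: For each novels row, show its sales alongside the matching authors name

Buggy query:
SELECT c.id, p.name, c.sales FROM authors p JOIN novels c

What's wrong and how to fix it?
Bug: Missing join condition: each novels row is matched to all authors rows instead of just its own

Fix: Specify the join condition linking the foreign key to the parent id

Corrected query:
SELECT c.id, p.name, c.sales FROM authors p JOIN novels c ON c.author_id = p.id

Result:
id | name   | sales
---+--------+------
1  | Atwood | 71742
2  | Orwell | 51777
3  | Atwood | 19152
4  | Orwell | 33361
5  | Orwell | 63689
6  | Orwell | 18774
7  | Atwood | 63885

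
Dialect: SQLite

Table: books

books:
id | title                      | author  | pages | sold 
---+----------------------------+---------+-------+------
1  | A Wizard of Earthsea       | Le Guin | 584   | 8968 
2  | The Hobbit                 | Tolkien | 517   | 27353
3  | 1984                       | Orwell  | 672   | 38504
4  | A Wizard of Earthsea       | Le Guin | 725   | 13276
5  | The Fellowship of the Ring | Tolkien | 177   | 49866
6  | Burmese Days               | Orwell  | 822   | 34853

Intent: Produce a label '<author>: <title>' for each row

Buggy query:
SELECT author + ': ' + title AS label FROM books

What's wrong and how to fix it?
Bug: SQLite uses || for string concatenation; + coerces text to numbers (yielding 0)

Fix: Use the || operator for string concatenation

Corrected query:
SELECT author || ': ' || title AS label FROM books

Result:
label                              
-----------------------------------
Le Guin: A Wizard of Earthsea      
Tolkien: The Hobbit                
Orwell: 1984                       
Le Guin: A Wizard of Earthsea      
Tolkien: The Fellowship of the Ring
Orwell: Burmese Days               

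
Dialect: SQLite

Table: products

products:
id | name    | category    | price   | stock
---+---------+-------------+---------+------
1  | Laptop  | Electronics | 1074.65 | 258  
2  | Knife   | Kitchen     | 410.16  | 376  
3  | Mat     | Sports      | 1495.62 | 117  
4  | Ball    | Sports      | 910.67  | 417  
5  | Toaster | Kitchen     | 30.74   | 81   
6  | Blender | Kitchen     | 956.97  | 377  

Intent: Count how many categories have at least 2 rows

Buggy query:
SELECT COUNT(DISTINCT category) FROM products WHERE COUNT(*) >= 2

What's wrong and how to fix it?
Bug: WHERE filters individual rows, not groups, so a group-level COUNT is invalid there

Fix: Group first with HAVING COUNT(*) >= 2, then COUNT the resulting groups

Corrected query:
SELECT COUNT(*) FROM (SELECT category FROM products GROUP BY category HAVING COUNT(*) >= 2)

Result:
COUNT(*)
--------
2       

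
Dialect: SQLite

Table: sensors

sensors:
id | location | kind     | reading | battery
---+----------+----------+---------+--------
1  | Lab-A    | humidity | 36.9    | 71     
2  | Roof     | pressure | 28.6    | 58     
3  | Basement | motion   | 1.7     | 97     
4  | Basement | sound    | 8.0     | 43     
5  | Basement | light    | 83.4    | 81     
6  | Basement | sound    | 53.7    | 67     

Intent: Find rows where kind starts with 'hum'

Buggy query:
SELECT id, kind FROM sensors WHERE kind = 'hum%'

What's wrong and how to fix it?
Bug: '=' compares the literal string including the % character; pattern matching needs LIKE

Fix: Use LIKE for wildcard pattern matching

Corrected query:
SELECT id, kind FROM sensors WHERE kind LIKE 'hum%'

Result:
id | kind    
---+---------
1  | humidity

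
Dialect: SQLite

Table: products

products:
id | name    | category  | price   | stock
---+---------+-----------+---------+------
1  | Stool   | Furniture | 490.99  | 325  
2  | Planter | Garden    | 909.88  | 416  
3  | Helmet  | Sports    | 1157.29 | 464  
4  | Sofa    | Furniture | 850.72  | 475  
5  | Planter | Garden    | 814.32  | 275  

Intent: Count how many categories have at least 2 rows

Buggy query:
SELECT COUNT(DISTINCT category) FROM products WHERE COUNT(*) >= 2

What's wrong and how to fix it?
Bug: COUNT(*) cannot appear in WHERE; the per-group count doesn't exist yet

Fix: Group first with HAVING COUNT(*) >= 2, then COUNT the resulting groups

Corrected query:
SELECT COUNT(*) FROM (SELECT category FROM products GROUP BY category HAVING COUNT(*) >= 2)

Result:
COUNT(*)
--------
2       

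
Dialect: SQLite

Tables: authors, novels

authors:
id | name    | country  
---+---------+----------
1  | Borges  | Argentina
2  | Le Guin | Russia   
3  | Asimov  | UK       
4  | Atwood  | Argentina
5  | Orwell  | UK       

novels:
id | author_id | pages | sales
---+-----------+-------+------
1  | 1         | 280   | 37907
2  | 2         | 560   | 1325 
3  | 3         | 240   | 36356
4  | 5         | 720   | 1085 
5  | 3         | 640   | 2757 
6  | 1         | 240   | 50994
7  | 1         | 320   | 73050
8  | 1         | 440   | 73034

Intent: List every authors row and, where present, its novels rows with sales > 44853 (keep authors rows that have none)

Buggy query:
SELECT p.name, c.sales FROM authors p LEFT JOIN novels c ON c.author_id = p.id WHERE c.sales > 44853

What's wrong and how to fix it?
Bug: A WHERE condition on the right-hand table after LEFT JOIN drops unmatched parents

Fix: Move the right-table condition into the ON clause so unmatched parents are kept

Corrected query:
SELECT p.name, c.sales FROM authors p LEFT JOIN novels c ON c.author_id = p.id AND c.sales > 44853

Result:
name    | sales
--------+------
Borges  | 50994
Borges  | 73034
Borges  | 73050
Le Guin | NULL 
Asimov  | NULL 
Atwood  | NULL 
Orwell  | NULL 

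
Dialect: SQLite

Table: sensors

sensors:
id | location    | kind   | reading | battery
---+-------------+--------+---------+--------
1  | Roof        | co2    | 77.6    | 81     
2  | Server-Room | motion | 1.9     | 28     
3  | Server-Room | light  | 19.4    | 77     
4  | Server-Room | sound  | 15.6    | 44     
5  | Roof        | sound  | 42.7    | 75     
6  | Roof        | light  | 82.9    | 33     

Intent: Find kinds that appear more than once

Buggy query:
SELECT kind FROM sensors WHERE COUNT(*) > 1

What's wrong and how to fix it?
Bug: COUNT(*) is an aggregate and cannot be used in WHERE

Fix: GROUP BY kind, then filter groups with HAVING COUNT(*) > 1

Corrected query:
SELECT kind FROM sensors GROUP BY kind HAVING COUNT(*) > 1

Result:
kind 
-----
light
sound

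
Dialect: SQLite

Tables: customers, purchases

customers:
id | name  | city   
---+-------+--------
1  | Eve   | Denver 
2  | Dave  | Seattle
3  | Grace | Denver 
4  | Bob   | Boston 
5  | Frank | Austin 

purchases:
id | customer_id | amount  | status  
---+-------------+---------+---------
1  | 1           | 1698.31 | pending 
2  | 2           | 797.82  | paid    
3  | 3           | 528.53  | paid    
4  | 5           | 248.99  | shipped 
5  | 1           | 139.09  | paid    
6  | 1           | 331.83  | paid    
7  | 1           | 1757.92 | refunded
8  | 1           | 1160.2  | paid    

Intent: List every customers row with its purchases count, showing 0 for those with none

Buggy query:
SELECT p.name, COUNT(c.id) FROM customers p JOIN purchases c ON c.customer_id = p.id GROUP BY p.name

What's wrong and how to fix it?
Bug: An inner join excludes parents with zero children

Fix: Use LEFT JOIN so parents without children still appear (COUNT(c.id) gives 0)

Corrected query:
SELECT p.name, COUNT(c.id) FROM customers p LEFT JOIN purchases c ON c.customer_id = p.id GROUP BY p.name

Result:
name  | COUNT(c.id)
------+------------
Bob   | 0          
Dave  | 1          
Eve   | 5          
Frank | 1          
Grace | 1          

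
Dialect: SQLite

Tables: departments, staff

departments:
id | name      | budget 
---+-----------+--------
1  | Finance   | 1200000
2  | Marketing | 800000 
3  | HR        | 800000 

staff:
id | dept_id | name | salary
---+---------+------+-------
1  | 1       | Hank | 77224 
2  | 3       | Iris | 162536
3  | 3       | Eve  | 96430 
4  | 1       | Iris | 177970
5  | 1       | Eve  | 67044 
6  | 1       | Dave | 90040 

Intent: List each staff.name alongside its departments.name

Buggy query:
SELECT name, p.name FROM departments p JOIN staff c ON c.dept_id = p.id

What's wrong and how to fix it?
Bug: 'name' exists in both joined tables, so the database can't tell which one is meant

Fix: Prefix ambiguous columns with the table alias

Corrected query:
SELECT c.name, p.name FROM departments p JOIN staff c ON c.dept_id = p.id

Result:
name | name   
-----+--------
Hank | Finance
Iris | HR     
Eve  | HR     
Iris | Finance
Eve  | Finance
Dave | Finance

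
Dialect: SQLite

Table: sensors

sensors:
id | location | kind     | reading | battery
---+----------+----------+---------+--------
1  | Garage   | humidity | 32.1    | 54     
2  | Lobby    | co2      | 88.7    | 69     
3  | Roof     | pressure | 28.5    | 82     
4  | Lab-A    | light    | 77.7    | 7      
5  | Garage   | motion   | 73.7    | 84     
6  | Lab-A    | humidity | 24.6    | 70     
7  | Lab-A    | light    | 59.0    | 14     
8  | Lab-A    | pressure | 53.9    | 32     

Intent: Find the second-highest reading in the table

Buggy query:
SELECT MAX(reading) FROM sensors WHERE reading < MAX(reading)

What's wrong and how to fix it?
Bug: MAX(reading) on the right of the comparison is an aggregate-in-WHERE error

Fix: Compute the overall MAX in a subquery, then take MAX of rows below it

Corrected query:
SELECT MAX(reading) FROM sensors WHERE reading < (SELECT MAX(reading) FROM sensors)

Result:
MAX(reading)
------------
77.7        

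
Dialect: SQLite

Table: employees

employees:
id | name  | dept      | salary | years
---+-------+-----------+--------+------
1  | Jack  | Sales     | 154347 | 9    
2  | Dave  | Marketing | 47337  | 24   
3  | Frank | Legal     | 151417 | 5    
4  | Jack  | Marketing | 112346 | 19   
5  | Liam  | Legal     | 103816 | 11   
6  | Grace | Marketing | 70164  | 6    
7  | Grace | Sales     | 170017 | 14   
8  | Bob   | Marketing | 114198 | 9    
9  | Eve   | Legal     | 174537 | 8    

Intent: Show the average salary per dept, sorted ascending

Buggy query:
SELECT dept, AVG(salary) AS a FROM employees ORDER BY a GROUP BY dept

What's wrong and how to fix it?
Bug: GROUP BY must precede ORDER BY

Fix: Reorder: SELECT … FROM … GROUP BY … ORDER BY …

Corrected query:
SELECT dept, AVG(salary) AS a FROM employees GROUP BY dept ORDER BY a

Result:
dept      | a            
----------+--------------
Marketing | 86011.25     
Legal     | 143256.666667
Sales     | 162182       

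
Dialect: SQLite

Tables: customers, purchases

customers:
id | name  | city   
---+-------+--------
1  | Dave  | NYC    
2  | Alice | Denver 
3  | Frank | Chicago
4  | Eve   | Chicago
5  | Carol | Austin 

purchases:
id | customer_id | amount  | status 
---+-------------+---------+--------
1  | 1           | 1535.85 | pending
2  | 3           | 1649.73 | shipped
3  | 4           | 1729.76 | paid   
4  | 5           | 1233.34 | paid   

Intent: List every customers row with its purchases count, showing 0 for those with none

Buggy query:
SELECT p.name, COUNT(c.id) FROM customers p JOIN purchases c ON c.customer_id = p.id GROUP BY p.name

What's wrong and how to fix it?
Bug: INNER JOIN drops customers rows that have no matching purchases rows

Fix: Switch to LEFT JOIN to retain unmatched parent rows

Corrected query:
SELECT p.name, COUNT(c.id) FROM customers p LEFT JOIN purchases c ON c.customer_id = p.id GROUP BY p.name

Result:
name  | COUNT(c.id)
------+------------
Alice | 0          
Carol | 1          
Dave  | 1          
Eve   | 1          
Frank | 1          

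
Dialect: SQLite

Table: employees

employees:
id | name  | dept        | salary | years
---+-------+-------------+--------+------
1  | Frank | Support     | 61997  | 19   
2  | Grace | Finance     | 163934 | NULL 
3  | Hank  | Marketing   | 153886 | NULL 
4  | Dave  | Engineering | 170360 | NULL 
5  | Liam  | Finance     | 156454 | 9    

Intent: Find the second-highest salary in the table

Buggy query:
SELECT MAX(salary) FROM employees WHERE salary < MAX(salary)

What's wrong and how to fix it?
Bug: The inner MAX is an aggregate inside WHERE, which is not allowed

Fix: Put the inner MAX in a scalar subquery

Corrected query:
SELECT MAX(salary) FROM employees WHERE salary < (SELECT MAX(salary) FROM employees)

Result:
MAX(salary)
-----------
163934     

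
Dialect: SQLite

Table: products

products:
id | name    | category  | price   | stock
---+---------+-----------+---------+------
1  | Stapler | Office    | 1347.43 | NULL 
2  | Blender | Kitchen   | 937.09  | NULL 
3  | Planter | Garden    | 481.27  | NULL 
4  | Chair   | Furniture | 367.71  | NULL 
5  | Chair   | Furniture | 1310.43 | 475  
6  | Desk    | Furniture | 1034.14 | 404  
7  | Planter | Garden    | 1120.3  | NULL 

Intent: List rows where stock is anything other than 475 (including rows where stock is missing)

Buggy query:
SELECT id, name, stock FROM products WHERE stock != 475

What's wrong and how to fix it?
Bug: Inequality against NULL is unknown, not true; rows with NULL are dropped

Fix: Add an explicit OR stock IS NULL to include the missing-value rows

Corrected query:
SELECT id, name, stock FROM products WHERE stock != 475 OR stock IS NULL

Result:
id | name    | stock
---+---------+------
1  | Stapler | NULL 
2  | Blender | NULL 
3  | Planter | NULL 
4  | Chair   | NULL 
6  | Desk    | 404  
7  | Planter | NULL 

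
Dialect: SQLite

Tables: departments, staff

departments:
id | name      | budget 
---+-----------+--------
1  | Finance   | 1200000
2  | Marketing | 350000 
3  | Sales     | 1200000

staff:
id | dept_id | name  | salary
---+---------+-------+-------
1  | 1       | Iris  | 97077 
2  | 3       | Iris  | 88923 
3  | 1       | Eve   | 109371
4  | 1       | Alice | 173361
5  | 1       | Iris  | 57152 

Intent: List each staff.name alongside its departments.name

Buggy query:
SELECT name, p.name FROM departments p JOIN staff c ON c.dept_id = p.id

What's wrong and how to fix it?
Bug: Both tables have a 'name' column; the unqualified reference is ambiguous

Fix: Qualify the column with its table alias (c.name)

Corrected query:
SELECT c.name, p.name FROM departments p JOIN staff c ON c.dept_id = p.id

Result:
name  | name   
------+--------
Iris  | Finance
Iris  | Sales  
Eve   | Finance
Alice | Finance
Iris  | Finance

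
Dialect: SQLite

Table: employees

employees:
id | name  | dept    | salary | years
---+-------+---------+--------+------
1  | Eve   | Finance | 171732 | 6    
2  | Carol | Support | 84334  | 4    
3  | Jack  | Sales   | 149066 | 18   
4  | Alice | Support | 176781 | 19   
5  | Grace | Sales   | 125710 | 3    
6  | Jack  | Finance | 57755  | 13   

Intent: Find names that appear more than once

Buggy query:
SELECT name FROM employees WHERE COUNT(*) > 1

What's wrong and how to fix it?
Bug: WHERE can't reference COUNT(*); aggregates are computed after WHERE

Fix: Group first, then use HAVING for the count condition

Corrected query:
SELECT name FROM employees GROUP BY name HAVING COUNT(*) > 1

Result:
name
----
Jack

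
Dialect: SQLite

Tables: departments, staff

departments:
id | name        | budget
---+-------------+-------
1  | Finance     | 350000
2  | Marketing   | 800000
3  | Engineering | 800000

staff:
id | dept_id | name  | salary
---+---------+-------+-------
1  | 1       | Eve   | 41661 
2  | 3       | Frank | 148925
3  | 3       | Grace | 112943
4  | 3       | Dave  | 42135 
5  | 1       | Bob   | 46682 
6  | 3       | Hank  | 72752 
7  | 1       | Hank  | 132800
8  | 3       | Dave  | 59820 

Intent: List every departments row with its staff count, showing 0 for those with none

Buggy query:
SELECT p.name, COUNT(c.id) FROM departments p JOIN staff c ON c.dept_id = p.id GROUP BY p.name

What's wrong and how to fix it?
Bug: An inner join excludes parents with zero children

Fix: Use LEFT JOIN so parents without children still appear (COUNT(c.id) gives 0)

Corrected query:
SELECT p.name, COUNT(c.id) FROM departments p LEFT JOIN staff c ON c.dept_id = p.id GROUP BY p.name

Result:
name        | COUNT(c.id)
------------+------------
Engineering | 5          
Finance     | 3          
Marketing   | 0          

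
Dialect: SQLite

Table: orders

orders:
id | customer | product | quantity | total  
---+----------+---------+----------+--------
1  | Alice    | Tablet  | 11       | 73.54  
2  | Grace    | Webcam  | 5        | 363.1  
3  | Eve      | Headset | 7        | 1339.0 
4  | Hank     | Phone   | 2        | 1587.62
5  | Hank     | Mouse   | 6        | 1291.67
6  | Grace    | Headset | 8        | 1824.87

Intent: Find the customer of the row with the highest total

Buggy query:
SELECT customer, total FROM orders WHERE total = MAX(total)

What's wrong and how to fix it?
Bug: MAX(total) is an aggregate and cannot be used directly in WHERE

Fix: Wrap MAX in a scalar subquery so WHERE compares against a single value

Corrected query:
SELECT customer, total FROM orders WHERE total = (SELECT MAX(total) FROM orders)

Result:
customer | total  
---------+--------
Grace    | 1824.87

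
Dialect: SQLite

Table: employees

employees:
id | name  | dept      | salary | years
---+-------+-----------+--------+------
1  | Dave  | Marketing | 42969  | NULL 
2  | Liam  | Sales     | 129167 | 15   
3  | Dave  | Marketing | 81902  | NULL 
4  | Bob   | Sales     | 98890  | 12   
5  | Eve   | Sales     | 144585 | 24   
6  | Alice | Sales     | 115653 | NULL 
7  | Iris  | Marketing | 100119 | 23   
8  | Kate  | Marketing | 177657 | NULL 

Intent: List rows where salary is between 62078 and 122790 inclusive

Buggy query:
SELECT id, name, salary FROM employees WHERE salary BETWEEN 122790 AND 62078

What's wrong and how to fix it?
Bug: The bounds are reversed; BETWEEN a AND b requires a <= b to match anything

Fix: Write BETWEEN 62078 AND 122790

Corrected query:
SELECT id, name, salary FROM employees WHERE salary BETWEEN 62078 AND 122790

Result:
id | name  | salary
---+-------+-------
3  | Dave  | 81902 
4  | Bob   | 98890 
6  | Alice | 115653
7  | Iris  | 100119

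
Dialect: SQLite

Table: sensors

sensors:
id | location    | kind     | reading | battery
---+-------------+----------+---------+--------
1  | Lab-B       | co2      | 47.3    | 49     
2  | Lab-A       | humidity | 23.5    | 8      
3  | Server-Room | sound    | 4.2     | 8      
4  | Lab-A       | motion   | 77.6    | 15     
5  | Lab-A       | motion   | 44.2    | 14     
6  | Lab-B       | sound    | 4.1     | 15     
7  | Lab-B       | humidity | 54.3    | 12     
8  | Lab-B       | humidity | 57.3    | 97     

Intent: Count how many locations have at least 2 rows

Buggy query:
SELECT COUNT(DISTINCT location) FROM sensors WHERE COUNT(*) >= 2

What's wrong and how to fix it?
Bug: WHERE filters individual rows, not groups, so a group-level COUNT is invalid there

Fix: Use a subquery that GROUPs and filters with HAVING, then count its rows

Corrected query:
SELECT COUNT(*) FROM (SELECT location FROM sensors GROUP BY location HAVING COUNT(*) >= 2)

Result:
COUNT(*)
--------
2       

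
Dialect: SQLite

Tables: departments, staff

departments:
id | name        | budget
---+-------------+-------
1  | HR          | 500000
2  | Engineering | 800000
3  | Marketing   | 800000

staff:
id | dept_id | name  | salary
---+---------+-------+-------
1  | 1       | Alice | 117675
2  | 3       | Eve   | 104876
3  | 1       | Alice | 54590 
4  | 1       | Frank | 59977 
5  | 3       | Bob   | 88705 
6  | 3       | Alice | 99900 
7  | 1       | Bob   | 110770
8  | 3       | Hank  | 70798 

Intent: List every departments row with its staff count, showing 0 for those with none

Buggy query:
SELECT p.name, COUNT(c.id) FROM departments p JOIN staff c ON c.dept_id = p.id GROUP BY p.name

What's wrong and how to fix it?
Bug: An inner join excludes parents with zero children

Fix: Use LEFT JOIN so parents without children still appear (COUNT(c.id) gives 0)

Corrected query:
SELECT p.name, COUNT(c.id) FROM departments p LEFT JOIN staff c ON c.dept_id = p.id GROUP BY p.name

Result:
name        | COUNT(c.id)
------------+------------
Engineering | 0          
HR          | 4          
Marketing   | 4          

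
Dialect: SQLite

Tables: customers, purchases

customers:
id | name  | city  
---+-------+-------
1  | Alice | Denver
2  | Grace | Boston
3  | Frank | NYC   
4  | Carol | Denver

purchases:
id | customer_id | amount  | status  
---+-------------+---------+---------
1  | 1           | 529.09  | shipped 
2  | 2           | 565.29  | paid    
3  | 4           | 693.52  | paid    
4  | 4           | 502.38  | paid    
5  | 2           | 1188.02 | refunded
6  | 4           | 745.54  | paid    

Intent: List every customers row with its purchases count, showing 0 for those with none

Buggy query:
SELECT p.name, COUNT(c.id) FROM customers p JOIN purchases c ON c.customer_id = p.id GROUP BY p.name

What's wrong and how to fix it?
Bug: An inner join excludes parents with zero children

Fix: Use LEFT JOIN so parents without children still appear (COUNT(c.id) gives 0)

Corrected query:
SELECT p.name, COUNT(c.id) FROM customers p LEFT JOIN purchases c ON c.customer_id = p.id GROUP BY p.name

Result:
name  | COUNT(c.id)
------+------------
Alice | 1          
Carol | 3          
Frank | 0          
Grace | 2          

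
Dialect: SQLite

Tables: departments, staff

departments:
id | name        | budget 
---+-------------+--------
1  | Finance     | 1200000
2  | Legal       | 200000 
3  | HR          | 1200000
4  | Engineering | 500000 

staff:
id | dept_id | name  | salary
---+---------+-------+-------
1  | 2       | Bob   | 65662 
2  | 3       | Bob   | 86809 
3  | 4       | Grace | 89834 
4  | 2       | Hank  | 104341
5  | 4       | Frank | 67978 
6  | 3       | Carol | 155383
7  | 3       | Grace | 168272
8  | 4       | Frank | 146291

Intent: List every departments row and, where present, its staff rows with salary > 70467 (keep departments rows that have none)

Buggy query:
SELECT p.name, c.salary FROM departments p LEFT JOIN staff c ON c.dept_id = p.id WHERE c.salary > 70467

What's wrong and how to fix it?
Bug: A WHERE condition on the right-hand table after LEFT JOIN drops unmatched parents

Fix: Move the right-table condition into the ON clause so unmatched parents are kept

Corrected query:
SELECT p.name, c.salary FROM departments p LEFT JOIN staff c ON c.dept_id = p.id AND c.salary > 70467

Result:
name        | salary
------------+-------
Finance     | NULL  
Legal       | 104341
HR          | 86809 
HR          | 155383
HR          | 168272
Engineering | 89834 
Engineering | 146291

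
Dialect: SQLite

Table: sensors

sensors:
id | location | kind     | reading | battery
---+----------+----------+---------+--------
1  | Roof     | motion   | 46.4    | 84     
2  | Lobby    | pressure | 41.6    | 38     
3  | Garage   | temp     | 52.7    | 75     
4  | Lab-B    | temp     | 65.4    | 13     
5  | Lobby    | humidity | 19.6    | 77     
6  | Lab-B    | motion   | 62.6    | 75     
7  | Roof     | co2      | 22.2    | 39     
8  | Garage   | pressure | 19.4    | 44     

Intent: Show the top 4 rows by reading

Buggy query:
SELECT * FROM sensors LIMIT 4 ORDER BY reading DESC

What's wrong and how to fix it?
Bug: ORDER BY cannot follow LIMIT; LIMIT is the final clause

Fix: Sort with ORDER BY, then apply LIMIT

Corrected query:
SELECT * FROM sensors ORDER BY reading DESC LIMIT 4

Result:
id | location | kind   | reading | battery
---+----------+--------+---------+--------
4  | Lab-B    | temp   | 65.4    | 13     
6  | Lab-B    | motion | 62.6    | 75     
3  | Garage   | temp   | 52.7    | 75     
1  | Roof     | motion | 46.4    | 84     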